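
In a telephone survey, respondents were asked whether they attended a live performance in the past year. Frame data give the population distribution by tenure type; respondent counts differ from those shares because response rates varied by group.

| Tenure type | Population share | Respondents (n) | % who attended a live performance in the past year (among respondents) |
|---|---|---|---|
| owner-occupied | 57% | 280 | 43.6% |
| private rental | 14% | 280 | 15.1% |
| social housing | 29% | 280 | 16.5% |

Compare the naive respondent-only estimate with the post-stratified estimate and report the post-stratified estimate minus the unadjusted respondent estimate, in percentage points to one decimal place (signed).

Without adjustment, the pooled respondent share is:
  (280/840)×43.6 + (280/840)×15.1 + (280/840)×16.5 = 25.0667%
Reweighting by population tenure type shares:
  0.57×43.6 + 0.14×15.1 + 0.29×16.5 = 31.751%
Difference = 31.751 − 25.0667 = 6.6843 pp.

+6.7 percentage points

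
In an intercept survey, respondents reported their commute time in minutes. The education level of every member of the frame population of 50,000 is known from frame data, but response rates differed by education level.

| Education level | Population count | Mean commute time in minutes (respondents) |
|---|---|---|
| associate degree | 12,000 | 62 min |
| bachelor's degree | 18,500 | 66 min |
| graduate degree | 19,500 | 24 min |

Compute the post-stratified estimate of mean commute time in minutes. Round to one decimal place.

48.7

Post-stratification weights by population share, not respondent share:
  associate degree: (12,000/50,000) × 62 = 14.88
  bachelor's degree: (18,500/50,000) × 66 = 24.42
  graduate degree: (19,500/50,000) × 24 = 9.36
Post-stratified estimate = 48.66 → 48.7.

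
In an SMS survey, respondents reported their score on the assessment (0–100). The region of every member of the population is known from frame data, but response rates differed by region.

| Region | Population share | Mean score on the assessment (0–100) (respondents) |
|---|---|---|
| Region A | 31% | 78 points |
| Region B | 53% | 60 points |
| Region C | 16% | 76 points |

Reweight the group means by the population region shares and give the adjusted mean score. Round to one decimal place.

Post-stratification weights by population share, not respondent share:
  Region A: 0.31 × 78 = 24.18
  Region B: 0.53 × 60 = 31.8
  Region C: 0.16 × 76 = 12.16
Post-stratified estimate = 68.14 → 68.1.

68.1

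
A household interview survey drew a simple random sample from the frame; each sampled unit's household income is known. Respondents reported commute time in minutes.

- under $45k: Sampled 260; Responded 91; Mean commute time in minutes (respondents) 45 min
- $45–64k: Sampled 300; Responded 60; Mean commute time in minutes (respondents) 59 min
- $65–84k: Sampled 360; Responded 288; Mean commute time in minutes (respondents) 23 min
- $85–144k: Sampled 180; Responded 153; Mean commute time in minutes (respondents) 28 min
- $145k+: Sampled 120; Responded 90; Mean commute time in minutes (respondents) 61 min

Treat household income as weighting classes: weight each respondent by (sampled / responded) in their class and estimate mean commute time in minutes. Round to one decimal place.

Class response rates: under $45k 91/260 = 35%, $45–64k 60/300 = 20%, $65–84k 288/360 = 80%, $85–144k 153/180 = 85%, $145k+ 90/120 = 75%.
Each respondent's weight = sampled/responded in their class; summing within a class gives n_sampled, so:
  under $45k: 260 × 45 = 11,700
  $45–64k: 300 × 59 = 17,700
  $65–84k: 360 × 23 = 8280
  $85–144k: 180 × 28 = 5040
  $145k+: 120 × 61 = 7320
Adjusted estimate = 50,040 / 1,220 = 41.0164 → 41.0.

41.0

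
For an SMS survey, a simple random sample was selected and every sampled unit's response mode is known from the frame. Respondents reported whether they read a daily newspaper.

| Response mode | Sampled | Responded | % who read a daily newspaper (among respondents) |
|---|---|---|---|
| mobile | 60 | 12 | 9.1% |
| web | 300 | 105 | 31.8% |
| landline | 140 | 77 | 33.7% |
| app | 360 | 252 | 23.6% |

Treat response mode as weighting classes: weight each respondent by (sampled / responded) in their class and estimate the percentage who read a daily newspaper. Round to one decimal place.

27.1%

Class response rates: mobile 12/60 = 20%, web 105/300 = 35%, landline 77/140 = 55%, app 252/360 = 70%.
With weight = n_sampled/n_responded per class, the weighted class total is n_sampled:
  mobile: 60 × 9.1 = 546
  web: 300 × 31.8 = 9540
  landline: 140 × 33.7 = 4718
  app: 360 × 23.6 = 8496
Adjusted estimate = 23,300 / 860 = 27.093 → 27.1%.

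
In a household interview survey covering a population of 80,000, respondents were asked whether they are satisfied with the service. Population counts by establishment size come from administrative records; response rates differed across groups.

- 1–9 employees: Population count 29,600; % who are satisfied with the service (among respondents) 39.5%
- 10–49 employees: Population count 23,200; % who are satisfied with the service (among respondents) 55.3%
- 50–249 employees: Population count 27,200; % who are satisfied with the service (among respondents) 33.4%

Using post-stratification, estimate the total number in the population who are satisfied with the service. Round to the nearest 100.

33,600

Apply each group's respondent rate to its population count:
  1–9 employees: 29,600 × 39.5% = 11,692
  10–49 employees: 23,200 × 55.3% = 12829.6
  50–249 employees: 27,200 × 33.4% = 9084.8
Estimated total = 33606.4 → 33,600.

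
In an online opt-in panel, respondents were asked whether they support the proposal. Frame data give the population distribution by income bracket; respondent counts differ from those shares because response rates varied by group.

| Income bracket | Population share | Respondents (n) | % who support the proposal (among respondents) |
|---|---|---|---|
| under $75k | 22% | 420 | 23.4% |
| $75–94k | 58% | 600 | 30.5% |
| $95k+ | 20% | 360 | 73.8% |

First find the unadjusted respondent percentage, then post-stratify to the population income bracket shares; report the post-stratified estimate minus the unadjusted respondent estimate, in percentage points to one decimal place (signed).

-2.0 percentage points

Naive respondent-only estimate (weights = respondent counts):
  (420/1380)×23.4 + (600/1380)×30.5 + (360/1380)×73.8 = 39.6348%
Post-stratifying to population shares instead:
  0.22×23.4 + 0.58×30.5 + 0.2×73.8 = 37.598%
Difference = 37.598 − 39.6348 = -2.0368 pp.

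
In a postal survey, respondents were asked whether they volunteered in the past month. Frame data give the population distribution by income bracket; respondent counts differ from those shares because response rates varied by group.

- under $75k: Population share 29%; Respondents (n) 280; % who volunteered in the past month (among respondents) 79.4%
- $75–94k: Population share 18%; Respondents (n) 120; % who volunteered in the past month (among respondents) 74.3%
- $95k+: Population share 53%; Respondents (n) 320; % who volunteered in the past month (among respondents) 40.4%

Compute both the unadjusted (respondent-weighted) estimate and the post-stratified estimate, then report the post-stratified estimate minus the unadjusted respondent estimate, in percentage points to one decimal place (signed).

Unadjusted (pooled respondent) estimate weights by respondent counts:
  (280/720)×79.4 + (120/720)×74.3 + (320/720)×40.4 = 61.2167%
Post-stratifying to population shares instead:
  0.29×79.4 + 0.18×74.3 + 0.53×40.4 = 57.812%
Difference = 57.812 − 61.2167 = -3.4047 pp.

-3.4 percentage points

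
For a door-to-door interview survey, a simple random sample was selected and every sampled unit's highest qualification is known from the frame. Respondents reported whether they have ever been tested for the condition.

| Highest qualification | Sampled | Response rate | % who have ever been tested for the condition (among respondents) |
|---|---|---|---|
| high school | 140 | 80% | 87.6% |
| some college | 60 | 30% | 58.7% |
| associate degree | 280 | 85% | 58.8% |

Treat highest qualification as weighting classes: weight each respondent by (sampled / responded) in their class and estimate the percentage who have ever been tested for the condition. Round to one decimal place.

Each respondent's weight = sampled/responded in their class; summing within a class gives n_sampled, so:
  high school: 140 × 87.6 = 12,264
  some college: 60 × 58.7 = 3522
  associate degree: 280 × 58.8 = 16,464
Adjusted estimate = 32,250 / 480 = 67.1875 → 67.2%.

67.2%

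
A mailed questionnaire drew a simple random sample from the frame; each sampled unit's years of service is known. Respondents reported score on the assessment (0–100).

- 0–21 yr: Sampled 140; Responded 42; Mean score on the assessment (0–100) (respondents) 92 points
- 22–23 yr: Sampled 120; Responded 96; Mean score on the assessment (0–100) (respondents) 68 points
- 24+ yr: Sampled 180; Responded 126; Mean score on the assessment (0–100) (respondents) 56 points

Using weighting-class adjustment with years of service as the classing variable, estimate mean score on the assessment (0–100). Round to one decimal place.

Class response rates: 0–21 yr 42/140 = 30%, 22–23 yr 96/120 = 80%, 24+ yr 126/180 = 70%.
Each respondent's weight = sampled/responded in their class; summing within a class gives n_sampled, so:
  0–21 yr: 140 × 92 = 12,880
  22–23 yr: 120 × 68 = 8160
  24+ yr: 180 × 56 = 10,080
Adjusted estimate = 31,120 / 440 = 70.7273 → 70.7.

70.7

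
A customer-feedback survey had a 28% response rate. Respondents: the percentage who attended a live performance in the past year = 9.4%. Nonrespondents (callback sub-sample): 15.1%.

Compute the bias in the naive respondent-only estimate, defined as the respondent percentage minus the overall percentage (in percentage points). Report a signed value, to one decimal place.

Nonresponse fraction = 1 − 0.28 = 0.72.
Bias = (nonresponse fraction) × (respondent percentage − nonrespondent percentage)
     = 0.72 × (9.4 − 15.1) = 0.72 × -5.7 = -4.104.

-4.1 percentage points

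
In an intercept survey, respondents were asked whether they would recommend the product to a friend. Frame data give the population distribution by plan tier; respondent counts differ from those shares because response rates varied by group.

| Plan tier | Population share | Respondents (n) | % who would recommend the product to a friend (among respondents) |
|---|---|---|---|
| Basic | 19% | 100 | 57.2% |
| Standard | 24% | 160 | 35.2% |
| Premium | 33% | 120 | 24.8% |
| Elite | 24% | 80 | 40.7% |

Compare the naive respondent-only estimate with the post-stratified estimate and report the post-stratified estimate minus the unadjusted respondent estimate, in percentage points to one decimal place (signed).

-1.0 percentage points

Naive respondent-only estimate (weights = respondent counts):
  (100/460)×57.2 + (160/460)×35.2 + (120/460)×24.8 + (80/460)×40.7 = 38.2261%
Post-stratified estimate weights by population shares:
  0.19×57.2 + 0.24×35.2 + 0.33×24.8 + 0.24×40.7 = 37.268%
Difference = 37.268 − 38.2261 = -0.9581 pp.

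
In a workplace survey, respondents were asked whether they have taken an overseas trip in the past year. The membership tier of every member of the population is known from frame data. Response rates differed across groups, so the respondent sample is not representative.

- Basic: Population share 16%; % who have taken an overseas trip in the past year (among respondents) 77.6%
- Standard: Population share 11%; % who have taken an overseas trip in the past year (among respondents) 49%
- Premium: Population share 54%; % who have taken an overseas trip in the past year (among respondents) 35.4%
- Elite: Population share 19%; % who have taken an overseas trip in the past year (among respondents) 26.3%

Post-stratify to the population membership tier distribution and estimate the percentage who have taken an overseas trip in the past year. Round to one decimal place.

41.9%

Weight each group's respondent value by its population share:
  Basic: 0.16 × 77.6 = 12.416
  Standard: 0.11 × 49 = 5.39
  Premium: 0.54 × 35.4 = 19.116
  Elite: 0.19 × 26.3 = 4.997
Post-stratified estimate = 41.919 → 41.9%.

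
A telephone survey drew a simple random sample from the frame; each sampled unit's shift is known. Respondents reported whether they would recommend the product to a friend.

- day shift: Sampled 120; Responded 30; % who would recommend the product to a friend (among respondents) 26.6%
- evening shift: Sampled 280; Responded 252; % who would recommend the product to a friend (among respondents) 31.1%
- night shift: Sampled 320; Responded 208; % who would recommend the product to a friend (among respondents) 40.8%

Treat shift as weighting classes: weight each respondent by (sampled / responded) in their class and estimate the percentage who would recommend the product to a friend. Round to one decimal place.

Class response rates: day shift 30/120 = 25%, evening shift 252/280 = 90%, night shift 208/320 = 65%.
Each respondent's weight = sampled/responded in their class; summing within a class gives n_sampled, so:
  day shift: 120 × 26.6 = 3192
  evening shift: 280 × 31.1 = 8708
  night shift: 320 × 40.8 = 13,056
Adjusted estimate = 24,956 / 720 = 34.6611 → 34.7%.

34.7%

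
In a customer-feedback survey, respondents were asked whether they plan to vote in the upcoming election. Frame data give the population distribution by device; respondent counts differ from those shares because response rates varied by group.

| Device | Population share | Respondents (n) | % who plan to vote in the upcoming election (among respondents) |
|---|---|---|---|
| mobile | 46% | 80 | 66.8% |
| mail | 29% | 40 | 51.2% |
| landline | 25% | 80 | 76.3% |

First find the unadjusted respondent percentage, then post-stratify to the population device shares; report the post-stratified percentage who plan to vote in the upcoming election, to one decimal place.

64.7%

Naive respondent-only estimate (weights = respondent counts):
  (80/200)×66.8 + (40/200)×51.2 + (80/200)×76.3 = 67.48%
Post-stratified estimate weights by population shares:
  0.46×66.8 + 0.29×51.2 + 0.25×76.3 = 64.651%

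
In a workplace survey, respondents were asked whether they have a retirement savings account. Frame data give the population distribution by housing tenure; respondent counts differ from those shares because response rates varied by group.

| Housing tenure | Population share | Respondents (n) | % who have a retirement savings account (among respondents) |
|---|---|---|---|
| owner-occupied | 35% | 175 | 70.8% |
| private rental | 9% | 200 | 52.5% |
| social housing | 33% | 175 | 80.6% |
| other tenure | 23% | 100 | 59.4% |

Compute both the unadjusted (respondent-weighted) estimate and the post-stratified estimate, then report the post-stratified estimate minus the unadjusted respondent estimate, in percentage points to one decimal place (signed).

+3.7 percentage points

Unadjusted (pooled respondent) estimate weights by respondent counts:
  (175/650)×70.8 + (200/650)×52.5 + (175/650)×80.6 + (100/650)×59.4 = 66.0538%
Reweighting by population housing tenure shares:
  0.35×70.8 + 0.09×52.5 + 0.33×80.6 + 0.23×59.4 = 69.765%
Difference = 69.765 − 66.0538 = 3.7112 pp.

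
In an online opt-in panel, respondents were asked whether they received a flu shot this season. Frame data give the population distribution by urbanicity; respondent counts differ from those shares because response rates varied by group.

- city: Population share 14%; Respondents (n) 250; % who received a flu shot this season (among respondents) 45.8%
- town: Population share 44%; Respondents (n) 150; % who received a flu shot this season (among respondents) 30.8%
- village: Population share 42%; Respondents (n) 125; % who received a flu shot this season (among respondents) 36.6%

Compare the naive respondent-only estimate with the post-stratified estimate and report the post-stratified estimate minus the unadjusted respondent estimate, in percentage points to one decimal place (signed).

Naive respondent-only estimate (weights = respondent counts):
  (250/525)×45.8 + (150/525)×30.8 + (125/525)×36.6 = 39.3238%
Post-stratified estimate weights by population shares:
  0.14×45.8 + 0.44×30.8 + 0.42×36.6 = 35.336%
Difference = 35.336 − 39.3238 = -3.9878 pp.

-4.0 percentage points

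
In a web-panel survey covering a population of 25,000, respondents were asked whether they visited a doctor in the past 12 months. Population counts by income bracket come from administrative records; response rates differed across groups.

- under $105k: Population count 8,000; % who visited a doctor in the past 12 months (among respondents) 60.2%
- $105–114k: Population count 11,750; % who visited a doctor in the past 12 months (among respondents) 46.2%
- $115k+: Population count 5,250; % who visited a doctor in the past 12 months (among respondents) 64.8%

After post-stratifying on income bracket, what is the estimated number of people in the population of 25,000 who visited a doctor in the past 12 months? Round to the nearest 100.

Each cell contributes its population count × the respondent rate:
  under $105k: 8,000 × 60.2% = 4816
  $105–114k: 11,750 × 46.2% = 5428.5
  $115k+: 5,250 × 64.8% = 3402
Estimated total = 13646.5 → 13,600.

13,600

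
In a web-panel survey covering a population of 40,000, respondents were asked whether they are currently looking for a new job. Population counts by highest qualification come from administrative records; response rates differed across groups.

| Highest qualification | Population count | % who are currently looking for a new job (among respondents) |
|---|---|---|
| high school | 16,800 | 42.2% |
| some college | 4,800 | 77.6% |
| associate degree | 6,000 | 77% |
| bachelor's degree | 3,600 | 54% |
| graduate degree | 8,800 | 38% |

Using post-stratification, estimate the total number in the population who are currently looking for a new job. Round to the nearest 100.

20,700

Each cell contributes its population count × the respondent rate:
  high school: 16,800 × 42.2% = 7089.6
  some college: 4,800 × 77.6% = 3724.8
  associate degree: 6,000 × 77% = 4620
  bachelor's degree: 3,600 × 54% = 1944
  graduate degree: 8,800 × 38% = 3344
Estimated total = 20722.4 → 20,700.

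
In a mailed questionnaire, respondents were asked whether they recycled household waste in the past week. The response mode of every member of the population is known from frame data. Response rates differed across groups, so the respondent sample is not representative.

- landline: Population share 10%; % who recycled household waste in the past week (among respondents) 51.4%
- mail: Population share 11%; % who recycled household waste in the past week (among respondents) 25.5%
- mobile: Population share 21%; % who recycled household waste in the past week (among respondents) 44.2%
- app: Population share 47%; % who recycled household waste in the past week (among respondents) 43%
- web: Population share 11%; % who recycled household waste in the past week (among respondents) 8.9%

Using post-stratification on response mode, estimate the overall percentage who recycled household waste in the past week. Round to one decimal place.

38.4%

Weight each group's respondent value by its population share:
  landline: 0.1 × 51.4 = 5.14
  mail: 0.11 × 25.5 = 2.805
  mobile: 0.21 × 44.2 = 9.282
  app: 0.47 × 43 = 20.21
  web: 0.11 × 8.9 = 0.979
Post-stratified estimate = 38.416 → 38.4%.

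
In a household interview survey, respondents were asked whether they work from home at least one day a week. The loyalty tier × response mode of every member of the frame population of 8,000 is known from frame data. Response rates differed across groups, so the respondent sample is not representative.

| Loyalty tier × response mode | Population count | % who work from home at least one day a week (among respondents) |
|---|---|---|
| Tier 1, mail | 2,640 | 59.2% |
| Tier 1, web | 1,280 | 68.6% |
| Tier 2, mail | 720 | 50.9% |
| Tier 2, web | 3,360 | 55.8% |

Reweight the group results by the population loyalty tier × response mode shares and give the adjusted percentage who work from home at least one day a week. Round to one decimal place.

58.5%

Post-stratification weights by population share, not respondent share:
  Tier 1, mail: (2,640/8,000) × 59.2 = 19.536
  Tier 1, web: (1,280/8,000) × 68.6 = 10.976
  Tier 2, mail: (720/8,000) × 50.9 = 4.581
  Tier 2, web: (3,360/8,000) × 55.8 = 23.436
Post-stratified estimate = 58.529 → 58.5%.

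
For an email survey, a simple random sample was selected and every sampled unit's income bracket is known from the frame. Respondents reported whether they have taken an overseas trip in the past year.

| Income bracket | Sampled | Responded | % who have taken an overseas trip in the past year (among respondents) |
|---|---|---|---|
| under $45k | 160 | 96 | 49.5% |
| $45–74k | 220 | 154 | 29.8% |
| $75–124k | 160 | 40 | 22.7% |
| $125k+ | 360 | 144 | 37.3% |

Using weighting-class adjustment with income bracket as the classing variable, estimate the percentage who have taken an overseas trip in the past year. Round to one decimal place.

35.0%

Class response rates: under $45k 96/160 = 60%, $45–74k 154/220 = 70%, $75–124k 40/160 = 25%, $125k+ 144/360 = 40%.
Inverse-response-rate weighting restores each class to its sampled count, so class totals weight by n_sampled:
  under $45k: 160 × 49.5 = 7920
  $45–74k: 220 × 29.8 = 6556
  $75–124k: 160 × 22.7 = 3632
  $125k+: 360 × 37.3 = 13428
Adjusted estimate = 31,536 / 900 = 35.04 → 35.0%.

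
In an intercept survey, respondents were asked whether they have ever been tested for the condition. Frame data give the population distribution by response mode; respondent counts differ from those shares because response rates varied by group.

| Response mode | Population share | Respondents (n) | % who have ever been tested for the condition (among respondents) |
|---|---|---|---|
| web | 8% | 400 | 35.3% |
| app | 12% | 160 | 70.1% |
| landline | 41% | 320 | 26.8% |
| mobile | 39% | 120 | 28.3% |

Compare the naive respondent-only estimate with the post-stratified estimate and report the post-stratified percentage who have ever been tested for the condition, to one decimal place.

33.3%

Naive respondent-only estimate (weights = respondent counts):
  (400/1000)×35.3 + (160/1000)×70.1 + (320/1000)×26.8 + (120/1000)×28.3 = 37.308%
Post-stratified estimate weights by population shares:
  0.08×35.3 + 0.12×70.1 + 0.41×26.8 + 0.39×28.3 = 33.261%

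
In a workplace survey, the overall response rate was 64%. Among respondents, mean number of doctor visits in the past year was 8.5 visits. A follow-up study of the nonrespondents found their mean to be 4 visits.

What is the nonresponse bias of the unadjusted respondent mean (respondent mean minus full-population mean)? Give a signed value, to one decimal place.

+1.6

Nonresponse fraction = 1 − 0.64 = 0.36.
Bias = (nonresponse fraction) × (respondent mean − nonrespondent mean)
     = 0.36 × (8.5 − 4) = 0.36 × 4.5 = 1.62.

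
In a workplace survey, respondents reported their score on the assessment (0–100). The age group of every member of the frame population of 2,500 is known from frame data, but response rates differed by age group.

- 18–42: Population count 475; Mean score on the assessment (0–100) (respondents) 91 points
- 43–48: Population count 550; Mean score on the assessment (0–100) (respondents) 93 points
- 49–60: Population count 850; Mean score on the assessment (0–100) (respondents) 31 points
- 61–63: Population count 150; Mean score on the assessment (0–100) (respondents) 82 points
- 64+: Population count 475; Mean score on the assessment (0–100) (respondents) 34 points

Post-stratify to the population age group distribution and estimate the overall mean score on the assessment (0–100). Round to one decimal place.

Each cell contributes population-share × respondent value:
  18–42: (475/2,500) × 91 = 17.29
  43–48: (550/2,500) × 93 = 20.46
  49–60: (850/2,500) × 31 = 10.54
  61–63: (150/2,500) × 82 = 4.92
  64+: (475/2,500) × 34 = 6.46
Post-stratified estimate = 59.67 → 59.7.

59.7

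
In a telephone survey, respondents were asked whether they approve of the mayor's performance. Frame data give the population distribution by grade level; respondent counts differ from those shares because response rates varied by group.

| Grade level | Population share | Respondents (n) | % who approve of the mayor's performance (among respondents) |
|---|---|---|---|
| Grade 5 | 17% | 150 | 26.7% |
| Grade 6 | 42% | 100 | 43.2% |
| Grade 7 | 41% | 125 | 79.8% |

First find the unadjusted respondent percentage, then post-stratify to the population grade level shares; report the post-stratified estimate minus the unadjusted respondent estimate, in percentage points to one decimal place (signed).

Naive respondent-only estimate (weights = respondent counts):
  (150/375)×26.7 + (100/375)×43.2 + (125/375)×79.8 = 48.8%
Post-stratified estimate weights by population shares:
  0.17×26.7 + 0.42×43.2 + 0.41×79.8 = 55.401%
Difference = 55.401 − 48.8 = 6.601 pp.

+6.6 percentage points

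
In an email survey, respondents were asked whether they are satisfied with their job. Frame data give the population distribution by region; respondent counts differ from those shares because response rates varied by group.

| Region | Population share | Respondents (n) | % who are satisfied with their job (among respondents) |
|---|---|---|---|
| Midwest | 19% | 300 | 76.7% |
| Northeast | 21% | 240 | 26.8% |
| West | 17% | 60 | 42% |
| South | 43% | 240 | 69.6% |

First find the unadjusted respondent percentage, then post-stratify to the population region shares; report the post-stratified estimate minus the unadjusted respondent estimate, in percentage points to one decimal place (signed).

Unadjusted (pooled respondent) estimate weights by respondent counts:
  (300/840)×76.7 + (240/840)×26.8 + (60/840)×42 + (240/840)×69.6 = 57.9357%
Post-stratifying to population shares instead:
  0.19×76.7 + 0.21×26.8 + 0.17×42 + 0.43×69.6 = 57.269%
Difference = 57.269 − 57.9357 = -0.6667 pp.

-0.7 percentage points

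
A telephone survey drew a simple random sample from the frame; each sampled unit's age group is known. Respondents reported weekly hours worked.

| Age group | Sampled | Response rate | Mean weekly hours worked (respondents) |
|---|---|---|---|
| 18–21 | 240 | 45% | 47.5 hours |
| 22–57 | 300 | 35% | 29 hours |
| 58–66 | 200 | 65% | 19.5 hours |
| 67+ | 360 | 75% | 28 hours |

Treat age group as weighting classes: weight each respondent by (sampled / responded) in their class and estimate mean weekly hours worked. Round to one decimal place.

31.0

Weighting each respondent by the inverse class response rate inflates each class back to its sampled size, so the class weight is n_sampled:
  18–21: 240 × 47.5 = 11,400
  22–57: 300 × 29 = 8700
  58–66: 200 × 19.5 = 3900
  67+: 360 × 28 = 10,080
Adjusted estimate = 34,080 / 1,100 = 30.9818 → 31.0.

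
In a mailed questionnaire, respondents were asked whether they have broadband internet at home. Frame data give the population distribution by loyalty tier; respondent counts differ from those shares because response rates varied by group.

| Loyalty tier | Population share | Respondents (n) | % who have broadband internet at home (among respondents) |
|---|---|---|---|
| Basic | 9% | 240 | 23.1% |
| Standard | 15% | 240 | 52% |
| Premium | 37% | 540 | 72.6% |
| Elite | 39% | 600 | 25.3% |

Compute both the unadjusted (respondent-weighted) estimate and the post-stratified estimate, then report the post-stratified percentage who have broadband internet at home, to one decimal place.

Naive respondent-only estimate (weights = respondent counts):
  (240/1620)×23.1 + (240/1620)×52 + (540/1620)×72.6 + (600/1620)×25.3 = 44.6963%
Post-stratifying to population shares instead:
  0.09×23.1 + 0.15×52 + 0.37×72.6 + 0.39×25.3 = 46.608%

46.6%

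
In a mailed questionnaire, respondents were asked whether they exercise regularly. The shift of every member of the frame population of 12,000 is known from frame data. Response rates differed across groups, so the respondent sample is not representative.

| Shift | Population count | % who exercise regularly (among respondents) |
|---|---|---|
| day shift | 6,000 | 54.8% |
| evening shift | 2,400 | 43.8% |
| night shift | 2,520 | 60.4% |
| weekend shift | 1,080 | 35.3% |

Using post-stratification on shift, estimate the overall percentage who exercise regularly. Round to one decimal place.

52.0%

Weight each group's respondent value by its population share:
  day shift: (6,000/12,000) × 54.8 = 27.4
  evening shift: (2,400/12,000) × 43.8 = 8.76
  night shift: (2,520/12,000) × 60.4 = 12.684
  weekend shift: (1,080/12,000) × 35.3 = 3.177
Post-stratified estimate = 52.021 → 52.0%.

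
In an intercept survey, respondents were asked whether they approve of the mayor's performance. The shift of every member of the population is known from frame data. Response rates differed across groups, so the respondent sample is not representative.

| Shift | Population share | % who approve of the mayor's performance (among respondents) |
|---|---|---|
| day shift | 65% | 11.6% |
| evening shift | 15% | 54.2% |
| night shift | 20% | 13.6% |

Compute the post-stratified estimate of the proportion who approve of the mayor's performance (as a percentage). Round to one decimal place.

18.4%

Each cell contributes population-share × respondent value:
  day shift: 0.65 × 11.6 = 7.54
  evening shift: 0.15 × 54.2 = 8.13
  night shift: 0.2 × 13.6 = 2.72
Post-stratified estimate = 18.39 → 18.4%.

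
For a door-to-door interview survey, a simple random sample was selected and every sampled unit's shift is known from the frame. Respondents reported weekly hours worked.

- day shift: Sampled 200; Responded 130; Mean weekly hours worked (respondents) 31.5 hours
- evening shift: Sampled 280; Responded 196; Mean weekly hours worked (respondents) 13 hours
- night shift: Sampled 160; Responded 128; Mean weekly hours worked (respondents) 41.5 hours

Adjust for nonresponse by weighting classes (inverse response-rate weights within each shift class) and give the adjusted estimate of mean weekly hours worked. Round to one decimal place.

25.9

Class response rates: day shift 130/200 = 65%, evening shift 196/280 = 70%, night shift 128/160 = 80%.
With weight = n_sampled/n_responded per class, the weighted class total is n_sampled:
  day shift: 200 × 31.5 = 6300
  evening shift: 280 × 13 = 3640
  night shift: 160 × 41.5 = 6640
Adjusted estimate = 16,580 / 640 = 25.9062 → 25.9.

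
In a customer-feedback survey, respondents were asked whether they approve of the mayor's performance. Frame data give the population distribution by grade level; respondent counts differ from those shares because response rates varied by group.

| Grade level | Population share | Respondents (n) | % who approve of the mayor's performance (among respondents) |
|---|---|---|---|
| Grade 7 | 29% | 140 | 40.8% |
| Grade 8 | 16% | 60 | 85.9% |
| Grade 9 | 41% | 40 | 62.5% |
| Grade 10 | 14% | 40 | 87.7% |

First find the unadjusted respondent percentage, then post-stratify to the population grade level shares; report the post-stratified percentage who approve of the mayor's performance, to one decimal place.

Unadjusted (pooled respondent) estimate weights by respondent counts:
  (140/280)×40.8 + (60/280)×85.9 + (40/280)×62.5 + (40/280)×87.7 = 60.2643%
Reweighting by population grade level shares:
  0.29×40.8 + 0.16×85.9 + 0.41×62.5 + 0.14×87.7 = 63.479%

63.5%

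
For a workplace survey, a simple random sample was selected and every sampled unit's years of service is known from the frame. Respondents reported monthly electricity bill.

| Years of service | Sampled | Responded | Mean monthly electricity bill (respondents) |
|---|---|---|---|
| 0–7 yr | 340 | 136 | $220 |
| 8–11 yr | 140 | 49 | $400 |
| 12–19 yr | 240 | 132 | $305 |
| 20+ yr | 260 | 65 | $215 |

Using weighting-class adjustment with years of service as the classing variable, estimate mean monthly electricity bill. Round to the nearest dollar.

Class response rates: 0–7 yr 136/340 = 40%, 8–11 yr 49/140 = 35%, 12–19 yr 132/240 = 55%, 20+ yr 65/260 = 25%.
Weighting each respondent by the inverse class response rate inflates each class back to its sampled size, so the class weight is n_sampled:
  0–7 yr: 340 × 220 = 74,800
  8–11 yr: 140 × 400 = 56,000
  12–19 yr: 240 × 305 = 73,200
  20+ yr: 260 × 215 = 55,900
Adjusted estimate = 259,900 / 980 = 265.204 → $265.

$265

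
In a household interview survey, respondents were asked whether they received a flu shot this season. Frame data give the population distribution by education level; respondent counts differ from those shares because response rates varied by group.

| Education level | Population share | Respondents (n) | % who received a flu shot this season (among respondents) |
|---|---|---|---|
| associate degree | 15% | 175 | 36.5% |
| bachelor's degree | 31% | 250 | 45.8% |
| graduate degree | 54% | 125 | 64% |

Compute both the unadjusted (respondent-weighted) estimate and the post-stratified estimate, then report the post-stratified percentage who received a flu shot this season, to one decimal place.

54.2%

Naive respondent-only estimate (weights = respondent counts):
  (175/550)×36.5 + (250/550)×45.8 + (125/550)×64 = 46.9773%
Post-stratified estimate weights by population shares:
  0.15×36.5 + 0.31×45.8 + 0.54×64 = 54.233%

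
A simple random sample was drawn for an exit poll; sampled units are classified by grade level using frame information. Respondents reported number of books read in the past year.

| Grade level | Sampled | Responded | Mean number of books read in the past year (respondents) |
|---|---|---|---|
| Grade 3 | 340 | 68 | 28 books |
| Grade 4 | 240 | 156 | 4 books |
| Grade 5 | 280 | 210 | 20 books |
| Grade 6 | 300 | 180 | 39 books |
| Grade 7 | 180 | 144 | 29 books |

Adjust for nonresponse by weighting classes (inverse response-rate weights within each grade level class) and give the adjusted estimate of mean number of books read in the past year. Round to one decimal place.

Response rates by class: Grade 3 68/340 = 20%, Grade 4 156/240 = 65%, Grade 5 210/280 = 75%, Grade 6 180/300 = 60%, Grade 7 144/180 = 80%.
With weight = n_sampled/n_responded per class, the weighted class total is n_sampled:
  Grade 3: 340 × 28 = 9520
  Grade 4: 240 × 4 = 960
  Grade 5: 280 × 20 = 5600
  Grade 6: 300 × 39 = 11,700
  Grade 7: 180 × 29 = 5220
Adjusted estimate = 33,000 / 1,340 = 24.6269 → 24.6.

24.6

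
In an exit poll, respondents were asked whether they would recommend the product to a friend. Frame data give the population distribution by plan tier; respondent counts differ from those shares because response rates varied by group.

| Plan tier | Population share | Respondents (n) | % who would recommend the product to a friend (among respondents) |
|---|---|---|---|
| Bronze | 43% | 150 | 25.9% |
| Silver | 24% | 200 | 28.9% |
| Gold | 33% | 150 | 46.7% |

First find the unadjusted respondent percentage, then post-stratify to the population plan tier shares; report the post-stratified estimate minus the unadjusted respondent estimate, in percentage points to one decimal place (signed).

Naive respondent-only estimate (weights = respondent counts):
  (150/500)×25.9 + (200/500)×28.9 + (150/500)×46.7 = 33.34%
Post-stratifying to population shares instead:
  0.43×25.9 + 0.24×28.9 + 0.33×46.7 = 33.484%
Difference = 33.484 − 33.34 = 0.144 pp.

+0.1 percentage points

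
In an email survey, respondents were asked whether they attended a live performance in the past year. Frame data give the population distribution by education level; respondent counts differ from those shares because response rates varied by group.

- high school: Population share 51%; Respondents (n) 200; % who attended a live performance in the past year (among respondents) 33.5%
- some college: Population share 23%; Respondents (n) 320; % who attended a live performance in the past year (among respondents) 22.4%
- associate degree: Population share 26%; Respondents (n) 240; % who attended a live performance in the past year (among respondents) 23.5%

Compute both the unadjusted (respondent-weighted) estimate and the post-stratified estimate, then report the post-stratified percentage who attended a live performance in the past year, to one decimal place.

28.3%

Naive respondent-only estimate (weights = respondent counts):
  (200/760)×33.5 + (320/760)×22.4 + (240/760)×23.5 = 25.6684%
Post-stratified estimate weights by population shares:
  0.51×33.5 + 0.23×22.4 + 0.26×23.5 = 28.347%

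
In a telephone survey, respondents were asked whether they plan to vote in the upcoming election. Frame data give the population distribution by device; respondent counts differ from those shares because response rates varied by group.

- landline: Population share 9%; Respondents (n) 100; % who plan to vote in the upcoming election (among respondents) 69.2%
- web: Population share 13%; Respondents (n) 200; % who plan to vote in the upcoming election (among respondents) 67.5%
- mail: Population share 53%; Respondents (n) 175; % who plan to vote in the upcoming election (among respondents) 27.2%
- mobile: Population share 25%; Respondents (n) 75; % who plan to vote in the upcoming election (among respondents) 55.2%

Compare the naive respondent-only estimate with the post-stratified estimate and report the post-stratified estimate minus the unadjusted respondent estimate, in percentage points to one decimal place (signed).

Without adjustment, the pooled respondent share is:
  (100/550)×69.2 + (200/550)×67.5 + (175/550)×27.2 + (75/550)×55.2 = 53.3091%
Post-stratified estimate weights by population shares:
  0.09×69.2 + 0.13×67.5 + 0.53×27.2 + 0.25×55.2 = 43.219%
Difference = 43.219 − 53.3091 = -10.0901 pp.

-10.1 percentage points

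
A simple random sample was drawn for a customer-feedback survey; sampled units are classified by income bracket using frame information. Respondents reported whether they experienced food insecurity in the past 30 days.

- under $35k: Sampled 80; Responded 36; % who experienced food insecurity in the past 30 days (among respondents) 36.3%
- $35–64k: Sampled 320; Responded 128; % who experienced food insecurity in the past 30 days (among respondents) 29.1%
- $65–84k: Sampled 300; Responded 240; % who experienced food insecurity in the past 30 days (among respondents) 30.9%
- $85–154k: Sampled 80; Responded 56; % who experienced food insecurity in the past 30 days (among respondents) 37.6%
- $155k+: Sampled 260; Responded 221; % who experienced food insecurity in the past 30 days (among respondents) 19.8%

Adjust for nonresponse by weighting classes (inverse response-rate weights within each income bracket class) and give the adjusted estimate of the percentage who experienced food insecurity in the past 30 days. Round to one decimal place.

Response rates by class: under $35k 36/80 = 45%, $35–64k 128/320 = 40%, $65–84k 240/300 = 80%, $85–154k 56/80 = 70%, $155k+ 221/260 = 85%.
Inverse-response-rate weighting restores each class to its sampled count, so class totals weight by n_sampled:
  under $35k: 80 × 36.3 = 2904
  $35–64k: 320 × 29.1 = 9312
  $65–84k: 300 × 30.9 = 9270
  $85–154k: 80 × 37.6 = 3008
  $155k+: 260 × 19.8 = 5148
Adjusted estimate = 29,642 / 1,040 = 28.5019 → 28.5%.

28.5%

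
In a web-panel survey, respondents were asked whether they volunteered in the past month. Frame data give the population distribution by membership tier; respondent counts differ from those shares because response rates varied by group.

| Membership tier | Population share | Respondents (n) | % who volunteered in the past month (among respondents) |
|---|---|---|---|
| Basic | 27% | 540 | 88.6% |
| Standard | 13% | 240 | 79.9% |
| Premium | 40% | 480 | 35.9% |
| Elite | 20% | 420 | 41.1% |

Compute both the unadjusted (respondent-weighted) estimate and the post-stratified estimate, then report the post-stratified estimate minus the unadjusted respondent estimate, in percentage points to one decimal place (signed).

Without adjustment, the pooled respondent share is:
  (540/1680)×88.6 + (240/1680)×79.9 + (480/1680)×35.9 + (420/1680)×41.1 = 60.425%
Reweighting by population membership tier shares:
  0.27×88.6 + 0.13×79.9 + 0.4×35.9 + 0.2×41.1 = 56.889%
Difference = 56.889 − 60.425 = -3.536 pp.

-3.5 percentage points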